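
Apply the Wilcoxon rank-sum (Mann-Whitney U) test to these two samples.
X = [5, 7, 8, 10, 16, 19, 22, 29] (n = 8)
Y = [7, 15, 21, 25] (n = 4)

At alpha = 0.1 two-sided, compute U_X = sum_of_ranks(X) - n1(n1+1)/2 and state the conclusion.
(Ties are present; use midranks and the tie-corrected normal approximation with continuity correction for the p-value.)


Step 1: Combine and sort all 12 observations; assign midranks.
sorted (value, group): (5,X), (7,X), (7,Y), (8,X), (10,X), (15,Y), (16,X), (19,X), (21,Y), (22,X), (25,Y), (29,X)
ranks: 5->1, 7->2.5, 7->2.5, 8->4, 10->5, 15->6, 16->7, 19->8, 21->9, 22->10, 25->11, 29->12
Step 2: Rank sum for X: R1 = 1 + 2.5 + 4 + 5 + 7 + 8 + 10 + 12 = 49.5.
Step 3: U_X = R1 - n1(n1+1)/2 = 49.5 - 8*9/2 = 49.5 - 36 = 13.5.
       U_Y = n1*n2 - U_X = 32 - 13.5 = 18.5.
Step 4: Ties are present, so use the tie-corrected normal approximation (with continuity correction) for the p-value.
Step 5: p-value = 0.733647; compare to alpha = 0.1. fail to reject H0.

U_X = 13.5, p = 0.733647, fail to reject H0 at alpha = 0.1.


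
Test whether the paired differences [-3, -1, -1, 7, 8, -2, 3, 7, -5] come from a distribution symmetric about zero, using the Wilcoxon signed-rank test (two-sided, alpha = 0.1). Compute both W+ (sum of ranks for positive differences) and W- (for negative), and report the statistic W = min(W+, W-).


Step 1: Drop any zero differences (none here) and take |d_i|.
|d| = [3, 1, 1, 7, 8, 2, 3, 7, 5]
Step 2: Midrank |d_i| (ties get averaged ranks).
ranks: |3|->4.5, |1|->1.5, |1|->1.5, |7|->7.5, |8|->9, |2|->3, |3|->4.5, |7|->7.5, |5|->6
Step 3: Attach original signs; sum ranks with positive sign and with negative sign.
W+ = 7.5 + 9 + 4.5 + 7.5 = 28.5
W- = 4.5 + 1.5 + 1.5 + 3 + 6 = 16.5
(Check: W+ + W- = 45 should equal n(n+1)/2 = 45.)
Step 4: Test statistic W = min(W+, W-) = 16.5.
Step 5: Ties in |d|, so use the tie-corrected normal approximation.
        E[W] = n(n+1)/4 = 9*10/4 = 22.5.
        Tie groups: |d|=1 (t=2), |d|=3 (t=2), |d|=7 (t=2); sum(t^3 - t) = 18.
        Var[W] = n(n+1)(2n+1)/24 - sum(t^3-t)/48 = 1710/24 - 18/48 = 70.875.
        z = (W - E[W]) / sqrt(Var[W]) = (16.5 - 22.5) / 8.4187 = -0.7127.
        Two-sided p = 2*Phi(z) = 0.476033.
Step 6: alpha = 0.1. fail to reject H0.

W+ = 28.5, W- = 16.5, W = min = 16.5, p = 0.476033, fail to reject H0.


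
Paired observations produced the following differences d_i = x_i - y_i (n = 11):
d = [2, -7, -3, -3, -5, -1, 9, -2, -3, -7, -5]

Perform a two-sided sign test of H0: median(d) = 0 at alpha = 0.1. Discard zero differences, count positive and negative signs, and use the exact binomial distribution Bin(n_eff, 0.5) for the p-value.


Step 1: Discard zero differences. Original n = 11; n_eff = number of nonzero differences = 11.
Nonzero differences (with sign): +2, -7, -3, -3, -5, -1, +9, -2, -3, -7, -5
Step 2: Count signs: positive = 2, negative = 9.
Step 3: Under H0: P(positive) = 0.5, so the number of positives S ~ Bin(11, 0.5).
Step 4: Two-sided exact p-value = sum of Bin(11,0.5) probabilities at or below the observed probability = 0.065430.
Step 5: alpha = 0.1. reject H0.

n_eff = 11, pos = 2, neg = 9, p = 0.065430, reject H0.


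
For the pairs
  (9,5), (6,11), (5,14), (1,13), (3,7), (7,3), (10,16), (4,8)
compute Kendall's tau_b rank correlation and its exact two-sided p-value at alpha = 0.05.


Step 1: Enumerate the 28 unordered pairs (i,j) with i<j and classify each by sign(x_j-x_i) * sign(y_j-y_i).
  (1,2):dx=-3,dy=+6->D; (1,3):dx=-4,dy=+9->D; (1,4):dx=-8,dy=+8->D; (1,5):dx=-6,dy=+2->D
  (1,6):dx=-2,dy=-2->C; (1,7):dx=+1,dy=+11->C; (1,8):dx=-5,dy=+3->D; (2,3):dx=-1,dy=+3->D
  (2,4):dx=-5,dy=+2->D; (2,5):dx=-3,dy=-4->C; (2,6):dx=+1,dy=-8->D; (2,7):dx=+4,dy=+5->C
  (2,8):dx=-2,dy=-3->C; (3,4):dx=-4,dy=-1->C; (3,5):dx=-2,dy=-7->C; (3,6):dx=+2,dy=-11->D
  (3,7):dx=+5,dy=+2->C; (3,8):dx=-1,dy=-6->C; (4,5):dx=+2,dy=-6->D; (4,6):dx=+6,dy=-10->D
  (4,7):dx=+9,dy=+3->C; (4,8):dx=+3,dy=-5->D; (5,6):dx=+4,dy=-4->D; (5,7):dx=+7,dy=+9->C
  (5,8):dx=+1,dy=+1->C; (6,7):dx=+3,dy=+13->C; (6,8):dx=-3,dy=+5->D; (7,8):dx=-6,dy=-8->C
Step 2: C = 14, D = 14, total pairs = 28.
Step 3: tau = (C - D)/(n(n-1)/2) = (14 - 14)/28 = 0.000000.
Step 4: Exact two-sided p-value (enumerate n! = 40320 permutations of y under H0): p = 1.000000.
Step 5: alpha = 0.05. fail to reject H0.

tau_b = 0.0000 (C=14, D=14), p = 1.000000, fail to reject H0.


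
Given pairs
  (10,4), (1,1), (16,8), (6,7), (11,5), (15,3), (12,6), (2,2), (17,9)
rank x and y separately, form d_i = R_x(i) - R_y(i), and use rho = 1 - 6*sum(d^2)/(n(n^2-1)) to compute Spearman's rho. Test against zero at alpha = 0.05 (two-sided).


Step 1: Rank x and y separately (midranks; no ties here).
rank(x): 10->4, 1->1, 16->8, 6->3, 11->5, 15->7, 12->6, 2->2, 17->9
rank(y): 4->4, 1->1, 8->8, 7->7, 5->5, 3->3, 6->6, 2->2, 9->9
Step 2: d_i = R_x(i) - R_y(i); compute d_i^2.
  (4-4)^2=0, (1-1)^2=0, (8-8)^2=0, (3-7)^2=16, (5-5)^2=0, (7-3)^2=16, (6-6)^2=0, (2-2)^2=0, (9-9)^2=0
sum(d^2) = 32.
Step 3: rho = 1 - 6*32 / (9*(9^2 - 1)) = 1 - 192/720 = 0.733333.
Step 4: Under H0, t = rho * sqrt((n-2)/(1-rho^2)) = 2.8538 ~ t(7).
Step 5: Two-sided p-value from the t-distribution with 7 df = 0.024554.
Step 6: alpha = 0.05. reject H0.

rho = 0.7333, p = 0.024554, reject H0 at alpha = 0.05.


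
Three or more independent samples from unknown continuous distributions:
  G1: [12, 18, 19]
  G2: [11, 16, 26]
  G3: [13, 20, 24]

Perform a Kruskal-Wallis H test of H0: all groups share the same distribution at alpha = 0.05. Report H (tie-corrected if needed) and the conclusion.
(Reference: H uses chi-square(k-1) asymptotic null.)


Step 1: Combine all N = 9 observations and assign midranks.
sorted (value, group, rank): (11,G2,1), (12,G1,2), (13,G3,3), (16,G2,4), (18,G1,5), (19,G1,6), (20,G3,7), (24,G3,8), (26,G2,9)
Step 2: Sum ranks within each group.
R_1 = 13 (n_1 = 3)
R_2 = 14 (n_2 = 3)
R_3 = 18 (n_3 = 3)
Step 3: H = 12/(N(N+1)) * sum(R_i^2/n_i) - 3(N+1)
     = 12/(9*10) * (13^2/3 + 14^2/3 + 18^2/3) - 3*10
     = 0.133333 * 229.667 - 30
     = 0.622222.
Step 4: No ties, so H is used without correction.
Step 5: Under H0, H ~ chi^2(2); p-value = 0.732632.
Step 6: alpha = 0.05. fail to reject H0.

H = 0.6222, df = 2, p = 0.732632, fail to reject H0.


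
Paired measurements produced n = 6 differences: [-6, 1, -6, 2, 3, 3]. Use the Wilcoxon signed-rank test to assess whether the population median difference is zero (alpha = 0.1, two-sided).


Step 1: Drop any zero differences (none here) and take |d_i|.
|d| = [6, 1, 6, 2, 3, 3]
Step 2: Midrank |d_i| (ties get averaged ranks).
ranks: |6|->5.5, |1|->1, |6|->5.5, |2|->2, |3|->3.5, |3|->3.5
Step 3: Attach original signs; sum ranks with positive sign and with negative sign.
W+ = 1 + 2 + 3.5 + 3.5 = 10
W- = 5.5 + 5.5 = 11
(Check: W+ + W- = 21 should equal n(n+1)/2 = 21.)
Step 4: Test statistic W = min(W+, W-) = 10.
Step 5: Ties in |d|, so use the tie-corrected normal approximation.
        E[W] = n(n+1)/4 = 6*7/4 = 10.5.
        Tie groups: |d|=3 (t=2), |d|=6 (t=2); sum(t^3 - t) = 12.
        Var[W] = n(n+1)(2n+1)/24 - sum(t^3-t)/48 = 546/24 - 12/48 = 22.5.
        z = (W - E[W]) / sqrt(Var[W]) = (10 - 10.5) / 4.7434 = -0.1054.
        Two-sided p = 2*Phi(z) = 0.916051.
Step 6: alpha = 0.1. fail to reject H0.

W+ = 10, W- = 11, W = min = 10, p = 0.916051, fail to reject H0.


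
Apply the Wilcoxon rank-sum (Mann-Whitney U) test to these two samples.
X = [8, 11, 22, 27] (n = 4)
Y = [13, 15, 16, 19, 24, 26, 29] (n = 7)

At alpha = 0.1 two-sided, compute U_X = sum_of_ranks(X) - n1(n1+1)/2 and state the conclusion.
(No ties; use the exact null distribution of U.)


Step 1: Combine and sort all 11 observations; assign midranks.
sorted (value, group): (8,X), (11,X), (13,Y), (15,Y), (16,Y), (19,Y), (22,X), (24,Y), (26,Y), (27,X), (29,Y)
ranks: 8->1, 11->2, 13->3, 15->4, 16->5, 19->6, 22->7, 24->8, 26->9, 27->10, 29->11
Step 2: Rank sum for X: R1 = 1 + 2 + 7 + 10 = 20.
Step 3: U_X = R1 - n1(n1+1)/2 = 20 - 4*5/2 = 20 - 10 = 10.
       U_Y = n1*n2 - U_X = 28 - 10 = 18.
Step 4: No ties, so the exact null distribution of U (based on enumerating the C(11,4) = 330 equally likely rank assignments) gives the two-sided p-value.
Step 5: p-value = 0.527273; compare to alpha = 0.1. fail to reject H0.

U_X = 10, p = 0.527273, fail to reject H0 at alpha = 0.1.


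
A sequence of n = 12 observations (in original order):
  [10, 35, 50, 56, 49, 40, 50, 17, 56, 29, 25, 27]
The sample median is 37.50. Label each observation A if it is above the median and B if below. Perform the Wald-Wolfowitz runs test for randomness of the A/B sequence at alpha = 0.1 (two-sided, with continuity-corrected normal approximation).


Step 1: Compute median = 37.50; label A = above, B = below.
Labels in order: BBAAAAABABBB  (n_A = 6, n_B = 6)
Step 2: Count runs R = 5.
Step 3: Under H0 (random ordering), E[R] = 2*n_A*n_B/(n_A+n_B) + 1 = 2*6*6/12 + 1 = 7.0000.
        Var[R] = 2*n_A*n_B*(2*n_A*n_B - n_A - n_B) / ((n_A+n_B)^2 * (n_A+n_B-1)) = 4320/1584 = 2.7273.
        SD[R] = 1.6514.
Step 4: Continuity-corrected z = (R + 0.5 - E[R]) / SD[R] = (5 + 0.5 - 7.0000) / 1.6514 = -0.9083.
Step 5: Two-sided p-value via normal approximation = 2*(1 - Phi(|z|)) = 0.363722.
Step 6: alpha = 0.1. fail to reject H0.

R = 5, z = -0.9083, p = 0.363722, fail to reject H0.


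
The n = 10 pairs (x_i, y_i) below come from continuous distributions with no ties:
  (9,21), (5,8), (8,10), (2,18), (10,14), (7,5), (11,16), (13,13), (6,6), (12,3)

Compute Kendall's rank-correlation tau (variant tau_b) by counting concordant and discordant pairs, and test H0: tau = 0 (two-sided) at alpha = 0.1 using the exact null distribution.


Step 1: Enumerate the 45 unordered pairs (i,j) with i<j and classify each by sign(x_j-x_i) * sign(y_j-y_i).
  (1,2):dx=-4,dy=-13->C; (1,3):dx=-1,dy=-11->C; (1,4):dx=-7,dy=-3->C; (1,5):dx=+1,dy=-7->D
  (1,6):dx=-2,dy=-16->C; (1,7):dx=+2,dy=-5->D; (1,8):dx=+4,dy=-8->D; (1,9):dx=-3,dy=-15->C
  (1,10):dx=+3,dy=-18->D; (2,3):dx=+3,dy=+2->C; (2,4):dx=-3,dy=+10->D; (2,5):dx=+5,dy=+6->C
  (2,6):dx=+2,dy=-3->D; (2,7):dx=+6,dy=+8->C; (2,8):dx=+8,dy=+5->C; (2,9):dx=+1,dy=-2->D
  (2,10):dx=+7,dy=-5->D; (3,4):dx=-6,dy=+8->D; (3,5):dx=+2,dy=+4->C; (3,6):dx=-1,dy=-5->C
  (3,7):dx=+3,dy=+6->C; (3,8):dx=+5,dy=+3->C; (3,9):dx=-2,dy=-4->C; (3,10):dx=+4,dy=-7->D
  (4,5):dx=+8,dy=-4->D; (4,6):dx=+5,dy=-13->D; (4,7):dx=+9,dy=-2->D; (4,8):dx=+11,dy=-5->D
  (4,9):dx=+4,dy=-12->D; (4,10):dx=+10,dy=-15->D; (5,6):dx=-3,dy=-9->C; (5,7):dx=+1,dy=+2->C
  (5,8):dx=+3,dy=-1->D; (5,9):dx=-4,dy=-8->C; (5,10):dx=+2,dy=-11->D; (6,7):dx=+4,dy=+11->C
  (6,8):dx=+6,dy=+8->C; (6,9):dx=-1,dy=+1->D; (6,10):dx=+5,dy=-2->D; (7,8):dx=+2,dy=-3->D
  (7,9):dx=-5,dy=-10->C; (7,10):dx=+1,dy=-13->D; (8,9):dx=-7,dy=-7->C; (8,10):dx=-1,dy=-10->C
  (9,10):dx=+6,dy=-3->D
Step 2: C = 22, D = 23, total pairs = 45.
Step 3: tau = (C - D)/(n(n-1)/2) = (22 - 23)/45 = -0.022222.
Step 4: Exact two-sided p-value (enumerate n! = 3628800 permutations of y under H0): p = 1.000000.
Step 5: alpha = 0.1. fail to reject H0.

tau_b = -0.0222 (C=22, D=23), p = 1.000000, fail to reject H0.


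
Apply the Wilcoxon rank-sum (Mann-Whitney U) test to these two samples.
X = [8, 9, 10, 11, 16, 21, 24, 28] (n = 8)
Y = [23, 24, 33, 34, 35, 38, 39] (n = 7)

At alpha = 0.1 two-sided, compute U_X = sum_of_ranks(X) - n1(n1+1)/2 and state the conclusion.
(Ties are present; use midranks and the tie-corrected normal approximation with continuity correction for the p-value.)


Step 1: Combine and sort all 15 observations; assign midranks.
sorted (value, group): (8,X), (9,X), (10,X), (11,X), (16,X), (21,X), (23,Y), (24,X), (24,Y), (28,X), (33,Y), (34,Y), (35,Y), (38,Y), (39,Y)
ranks: 8->1, 9->2, 10->3, 11->4, 16->5, 21->6, 23->7, 24->8.5, 24->8.5, 28->10, 33->11, 34->12, 35->13, 38->14, 39->15
Step 2: Rank sum for X: R1 = 1 + 2 + 3 + 4 + 5 + 6 + 8.5 + 10 = 39.5.
Step 3: U_X = R1 - n1(n1+1)/2 = 39.5 - 8*9/2 = 39.5 - 36 = 3.5.
       U_Y = n1*n2 - U_X = 56 - 3.5 = 52.5.
Step 4: Ties are present, so use the tie-corrected normal approximation (with continuity correction) for the p-value.
Step 5: p-value = 0.005437; compare to alpha = 0.1. reject H0.

U_X = 3.5, p = 0.005437, reject H0 at alpha = 0.1.


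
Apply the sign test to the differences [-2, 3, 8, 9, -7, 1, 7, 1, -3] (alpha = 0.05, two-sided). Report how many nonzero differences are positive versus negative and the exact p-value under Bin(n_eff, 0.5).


Step 1: Discard zero differences. Original n = 9; n_eff = number of nonzero differences = 9.
Nonzero differences (with sign): -2, +3, +8, +9, -7, +1, +7, +1, -3
Step 2: Count signs: positive = 6, negative = 3.
Step 3: Under H0: P(positive) = 0.5, so the number of positives S ~ Bin(9, 0.5).
Step 4: Two-sided exact p-value = sum of Bin(9,0.5) probabilities at or below the observed probability = 0.507812.
Step 5: alpha = 0.05. fail to reject H0.

n_eff = 9, pos = 6, neg = 3, p = 0.507812, fail to reject H0.


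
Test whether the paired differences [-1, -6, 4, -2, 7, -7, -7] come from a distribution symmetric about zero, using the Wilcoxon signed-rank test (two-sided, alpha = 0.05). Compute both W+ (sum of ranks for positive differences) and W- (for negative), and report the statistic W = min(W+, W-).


Step 1: Drop any zero differences (none here) and take |d_i|.
|d| = [1, 6, 4, 2, 7, 7, 7]
Step 2: Midrank |d_i| (ties get averaged ranks).
ranks: |1|->1, |6|->4, |4|->3, |2|->2, |7|->6, |7|->6, |7|->6
Step 3: Attach original signs; sum ranks with positive sign and with negative sign.
W+ = 3 + 6 = 9
W- = 1 + 4 + 2 + 6 + 6 = 19
(Check: W+ + W- = 28 should equal n(n+1)/2 = 28.)
Step 4: Test statistic W = min(W+, W-) = 9.
Step 5: Ties in |d|, so use the tie-corrected normal approximation.
        E[W] = n(n+1)/4 = 7*8/4 = 14.
        Tie groups: |d|=7 (t=3); sum(t^3 - t) = 24.
        Var[W] = n(n+1)(2n+1)/24 - sum(t^3-t)/48 = 840/24 - 24/48 = 34.5.
        z = (W - E[W]) / sqrt(Var[W]) = (9 - 14) / 5.8737 = -0.8513.
        Two-sided p = 2*Phi(z) = 0.394627.
Step 6: alpha = 0.05. fail to reject H0.

W+ = 9, W- = 19, W = min = 9, p = 0.394627, fail to reject H0.


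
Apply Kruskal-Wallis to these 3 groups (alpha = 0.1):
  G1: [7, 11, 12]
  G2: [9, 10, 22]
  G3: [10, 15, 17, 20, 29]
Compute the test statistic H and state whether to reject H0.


Step 1: Combine all N = 11 observations and assign midranks.
sorted (value, group, rank): (7,G1,1), (9,G2,2), (10,G2,3.5), (10,G3,3.5), (11,G1,5), (12,G1,6), (15,G3,7), (17,G3,8), (20,G3,9), (22,G2,10), (29,G3,11)
Step 2: Sum ranks within each group.
R_1 = 12 (n_1 = 3)
R_2 = 15.5 (n_2 = 3)
R_3 = 38.5 (n_3 = 5)
Step 3: H = 12/(N(N+1)) * sum(R_i^2/n_i) - 3(N+1)
     = 12/(11*12) * (12^2/3 + 15.5^2/3 + 38.5^2/5) - 3*12
     = 0.090909 * 424.533 - 36
     = 2.593939.
Step 4: Ties present; correction factor C = 1 - 6/(11^3 - 11) = 0.995455. Corrected H = 2.593939 / 0.995455 = 2.605784.
Step 5: Under H0, H ~ chi^2(2); p-value = 0.271745.
Step 6: alpha = 0.1. fail to reject H0.

H = 2.6058, df = 2, p = 0.271745, fail to reject H0.


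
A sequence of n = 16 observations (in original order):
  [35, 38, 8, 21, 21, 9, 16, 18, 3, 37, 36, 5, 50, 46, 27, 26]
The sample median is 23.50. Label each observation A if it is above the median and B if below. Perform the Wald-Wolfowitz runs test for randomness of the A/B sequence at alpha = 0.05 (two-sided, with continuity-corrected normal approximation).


Step 1: Compute median = 23.50; label A = above, B = below.
Labels in order: AABBBBBBBAABAAAA  (n_A = 8, n_B = 8)
Step 2: Count runs R = 5.
Step 3: Under H0 (random ordering), E[R] = 2*n_A*n_B/(n_A+n_B) + 1 = 2*8*8/16 + 1 = 9.0000.
        Var[R] = 2*n_A*n_B*(2*n_A*n_B - n_A - n_B) / ((n_A+n_B)^2 * (n_A+n_B-1)) = 14336/3840 = 3.7333.
        SD[R] = 1.9322.
Step 4: Continuity-corrected z = (R + 0.5 - E[R]) / SD[R] = (5 + 0.5 - 9.0000) / 1.9322 = -1.8114.
Step 5: Two-sided p-value via normal approximation = 2*(1 - Phi(|z|)) = 0.070076.
Step 6: alpha = 0.05. fail to reject H0.

R = 5, z = -1.8114, p = 0.070076, fail to reject H0.


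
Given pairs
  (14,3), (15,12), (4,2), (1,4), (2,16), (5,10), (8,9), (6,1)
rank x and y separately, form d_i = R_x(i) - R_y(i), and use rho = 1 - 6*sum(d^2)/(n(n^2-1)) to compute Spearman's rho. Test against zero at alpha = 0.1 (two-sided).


Step 1: Rank x and y separately (midranks; no ties here).
rank(x): 14->7, 15->8, 4->3, 1->1, 2->2, 5->4, 8->6, 6->5
rank(y): 3->3, 12->7, 2->2, 4->4, 16->8, 10->6, 9->5, 1->1
Step 2: d_i = R_x(i) - R_y(i); compute d_i^2.
  (7-3)^2=16, (8-7)^2=1, (3-2)^2=1, (1-4)^2=9, (2-8)^2=36, (4-6)^2=4, (6-5)^2=1, (5-1)^2=16
sum(d^2) = 84.
Step 3: rho = 1 - 6*84 / (8*(8^2 - 1)) = 1 - 504/504 = 0.000000.
Step 4: Under H0, t = rho * sqrt((n-2)/(1-rho^2)) = 0.0000 ~ t(6).
Step 5: Two-sided p-value from the t-distribution with 6 df = 1.000000.
Step 6: alpha = 0.1. fail to reject H0.

rho = 0.0000, p = 1.000000, fail to reject H0 at alpha = 0.1.


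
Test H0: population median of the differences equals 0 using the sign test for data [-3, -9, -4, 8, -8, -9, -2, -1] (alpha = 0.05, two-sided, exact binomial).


Step 1: Discard zero differences. Original n = 8; n_eff = number of nonzero differences = 8.
Nonzero differences (with sign): -3, -9, -4, +8, -8, -9, -2, -1
Step 2: Count signs: positive = 1, negative = 7.
Step 3: Under H0: P(positive) = 0.5, so the number of positives S ~ Bin(8, 0.5).
Step 4: Two-sided exact p-value = sum of Bin(8,0.5) probabilities at or below the observed probability = 0.070312.
Step 5: alpha = 0.05. fail to reject H0.

n_eff = 8, pos = 1, neg = 7, p = 0.070312, fail to reject H0.


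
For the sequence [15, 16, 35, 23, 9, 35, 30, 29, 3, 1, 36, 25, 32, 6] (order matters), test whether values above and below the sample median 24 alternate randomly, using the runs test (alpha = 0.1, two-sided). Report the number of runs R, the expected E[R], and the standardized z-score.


Step 1: Compute median = 24; label A = above, B = below.
Labels in order: BBABBAAABBAAAB  (n_A = 7, n_B = 7)
Step 2: Count runs R = 7.
Step 3: Under H0 (random ordering), E[R] = 2*n_A*n_B/(n_A+n_B) + 1 = 2*7*7/14 + 1 = 8.0000.
        Var[R] = 2*n_A*n_B*(2*n_A*n_B - n_A - n_B) / ((n_A+n_B)^2 * (n_A+n_B-1)) = 8232/2548 = 3.2308.
        SD[R] = 1.7974.
Step 4: Continuity-corrected z = (R + 0.5 - E[R]) / SD[R] = (7 + 0.5 - 8.0000) / 1.7974 = -0.2782.
Step 5: Two-sided p-value via normal approximation = 2*(1 - Phi(|z|)) = 0.780879.
Step 6: alpha = 0.1. fail to reject H0.

R = 7, z = -0.2782, p = 0.780879, fail to reject H0.


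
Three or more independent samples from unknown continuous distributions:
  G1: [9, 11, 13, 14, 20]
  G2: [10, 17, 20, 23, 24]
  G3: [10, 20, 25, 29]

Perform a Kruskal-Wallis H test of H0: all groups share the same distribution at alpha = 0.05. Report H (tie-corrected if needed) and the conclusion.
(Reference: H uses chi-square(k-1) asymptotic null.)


Step 1: Combine all N = 14 observations and assign midranks.
sorted (value, group, rank): (9,G1,1), (10,G2,2.5), (10,G3,2.5), (11,G1,4), (13,G1,5), (14,G1,6), (17,G2,7), (20,G1,9), (20,G2,9), (20,G3,9), (23,G2,11), (24,G2,12), (25,G3,13), (29,G3,14)
Step 2: Sum ranks within each group.
R_1 = 25 (n_1 = 5)
R_2 = 41.5 (n_2 = 5)
R_3 = 38.5 (n_3 = 4)
Step 3: H = 12/(N(N+1)) * sum(R_i^2/n_i) - 3(N+1)
     = 12/(14*15) * (25^2/5 + 41.5^2/5 + 38.5^2/4) - 3*15
     = 0.057143 * 840.013 - 45
     = 3.000714.
Step 4: Ties present; correction factor C = 1 - 30/(14^3 - 14) = 0.989011. Corrected H = 3.000714 / 0.989011 = 3.034056.
Step 5: Under H0, H ~ chi^2(2); p-value = 0.219363.
Step 6: alpha = 0.05. fail to reject H0.

H = 3.0341, df = 2, p = 0.219363, fail to reject H0.


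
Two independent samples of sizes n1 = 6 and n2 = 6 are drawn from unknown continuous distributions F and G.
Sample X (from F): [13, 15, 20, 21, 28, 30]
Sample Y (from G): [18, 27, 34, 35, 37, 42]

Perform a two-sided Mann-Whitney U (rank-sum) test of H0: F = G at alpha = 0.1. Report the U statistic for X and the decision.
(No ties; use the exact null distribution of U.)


Step 1: Combine and sort all 12 observations; assign midranks.
sorted (value, group): (13,X), (15,X), (18,Y), (20,X), (21,X), (27,Y), (28,X), (30,X), (34,Y), (35,Y), (37,Y), (42,Y)
ranks: 13->1, 15->2, 18->3, 20->4, 21->5, 27->6, 28->7, 30->8, 34->9, 35->10, 37->11, 42->12
Step 2: Rank sum for X: R1 = 1 + 2 + 4 + 5 + 7 + 8 = 27.
Step 3: U_X = R1 - n1(n1+1)/2 = 27 - 6*7/2 = 27 - 21 = 6.
       U_Y = n1*n2 - U_X = 36 - 6 = 30.
Step 4: No ties, so the exact null distribution of U (based on enumerating the C(12,6) = 924 equally likely rank assignments) gives the two-sided p-value.
Step 5: p-value = 0.064935; compare to alpha = 0.1. reject H0.

U_X = 6, p = 0.064935, reject H0 at alpha = 0.1.


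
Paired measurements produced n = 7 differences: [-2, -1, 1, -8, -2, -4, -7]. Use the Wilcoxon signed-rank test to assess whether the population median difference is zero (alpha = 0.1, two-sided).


Step 1: Drop any zero differences (none here) and take |d_i|.
|d| = [2, 1, 1, 8, 2, 4, 7]
Step 2: Midrank |d_i| (ties get averaged ranks).
ranks: |2|->3.5, |1|->1.5, |1|->1.5, |8|->7, |2|->3.5, |4|->5, |7|->6
Step 3: Attach original signs; sum ranks with positive sign and with negative sign.
W+ = 1.5 = 1.5
W- = 3.5 + 1.5 + 7 + 3.5 + 5 + 6 = 26.5
(Check: W+ + W- = 28 should equal n(n+1)/2 = 28.)
Step 4: Test statistic W = min(W+, W-) = 1.5.
Step 5: Ties in |d|, so use the tie-corrected normal approximation.
        E[W] = n(n+1)/4 = 7*8/4 = 14.
        Tie groups: |d|=1 (t=2), |d|=2 (t=2); sum(t^3 - t) = 12.
        Var[W] = n(n+1)(2n+1)/24 - sum(t^3-t)/48 = 840/24 - 12/48 = 34.75.
        z = (W - E[W]) / sqrt(Var[W]) = (1.5 - 14) / 5.8949 = -2.1205.
        Two-sided p = 2*Phi(z) = 0.033966.
Step 6: alpha = 0.1. reject H0.

W+ = 1.5, W- = 26.5, W = min = 1.5, p = 0.033966, reject H0.


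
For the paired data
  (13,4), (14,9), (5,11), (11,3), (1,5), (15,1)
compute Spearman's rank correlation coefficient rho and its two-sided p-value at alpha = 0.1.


Step 1: Rank x and y separately (midranks; no ties here).
rank(x): 13->4, 14->5, 5->2, 11->3, 1->1, 15->6
rank(y): 4->3, 9->5, 11->6, 3->2, 5->4, 1->1
Step 2: d_i = R_x(i) - R_y(i); compute d_i^2.
  (4-3)^2=1, (5-5)^2=0, (2-6)^2=16, (3-2)^2=1, (1-4)^2=9, (6-1)^2=25
sum(d^2) = 52.
Step 3: rho = 1 - 6*52 / (6*(6^2 - 1)) = 1 - 312/210 = -0.485714.
Step 4: Under H0, t = rho * sqrt((n-2)/(1-rho^2)) = -1.1113 ~ t(4).
Step 5: Two-sided p-value from the t-distribution with 4 df = 0.328723.
Step 6: alpha = 0.1. fail to reject H0.

rho = -0.4857, p = 0.328723, fail to reject H0 at alpha = 0.1.


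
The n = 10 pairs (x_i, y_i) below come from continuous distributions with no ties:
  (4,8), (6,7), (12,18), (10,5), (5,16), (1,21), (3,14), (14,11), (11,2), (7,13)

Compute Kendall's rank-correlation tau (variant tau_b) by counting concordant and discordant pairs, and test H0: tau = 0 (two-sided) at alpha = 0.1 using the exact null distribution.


Step 1: Enumerate the 45 unordered pairs (i,j) with i<j and classify each by sign(x_j-x_i) * sign(y_j-y_i).
  (1,2):dx=+2,dy=-1->D; (1,3):dx=+8,dy=+10->C; (1,4):dx=+6,dy=-3->D; (1,5):dx=+1,dy=+8->C
  (1,6):dx=-3,dy=+13->D; (1,7):dx=-1,dy=+6->D; (1,8):dx=+10,dy=+3->C; (1,9):dx=+7,dy=-6->D
  (1,10):dx=+3,dy=+5->C; (2,3):dx=+6,dy=+11->C; (2,4):dx=+4,dy=-2->D; (2,5):dx=-1,dy=+9->D
  (2,6):dx=-5,dy=+14->D; (2,7):dx=-3,dy=+7->D; (2,8):dx=+8,dy=+4->C; (2,9):dx=+5,dy=-5->D
  (2,10):dx=+1,dy=+6->C; (3,4):dx=-2,dy=-13->C; (3,5):dx=-7,dy=-2->C; (3,6):dx=-11,dy=+3->D
  (3,7):dx=-9,dy=-4->C; (3,8):dx=+2,dy=-7->D; (3,9):dx=-1,dy=-16->C; (3,10):dx=-5,dy=-5->C
  (4,5):dx=-5,dy=+11->D; (4,6):dx=-9,dy=+16->D; (4,7):dx=-7,dy=+9->D; (4,8):dx=+4,dy=+6->C
  (4,9):dx=+1,dy=-3->D; (4,10):dx=-3,dy=+8->D; (5,6):dx=-4,dy=+5->D; (5,7):dx=-2,dy=-2->C
  (5,8):dx=+9,dy=-5->D; (5,9):dx=+6,dy=-14->D; (5,10):dx=+2,dy=-3->D; (6,7):dx=+2,dy=-7->D
  (6,8):dx=+13,dy=-10->D; (6,9):dx=+10,dy=-19->D; (6,10):dx=+6,dy=-8->D; (7,8):dx=+11,dy=-3->D
  (7,9):dx=+8,dy=-12->D; (7,10):dx=+4,dy=-1->D; (8,9):dx=-3,dy=-9->C; (8,10):dx=-7,dy=+2->D
  (9,10):dx=-4,dy=+11->D
Step 2: C = 15, D = 30, total pairs = 45.
Step 3: tau = (C - D)/(n(n-1)/2) = (15 - 30)/45 = -0.333333.
Step 4: Exact two-sided p-value (enumerate n! = 3628800 permutations of y under H0): p = 0.216373.
Step 5: alpha = 0.1. fail to reject H0.

tau_b = -0.3333 (C=15, D=30), p = 0.216373, fail to reject H0.


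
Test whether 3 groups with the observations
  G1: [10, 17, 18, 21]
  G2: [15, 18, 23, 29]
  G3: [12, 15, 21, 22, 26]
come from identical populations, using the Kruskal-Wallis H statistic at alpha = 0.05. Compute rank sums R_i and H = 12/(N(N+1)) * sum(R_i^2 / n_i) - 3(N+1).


Step 1: Combine all N = 13 observations and assign midranks.
sorted (value, group, rank): (10,G1,1), (12,G3,2), (15,G2,3.5), (15,G3,3.5), (17,G1,5), (18,G1,6.5), (18,G2,6.5), (21,G1,8.5), (21,G3,8.5), (22,G3,10), (23,G2,11), (26,G3,12), (29,G2,13)
Step 2: Sum ranks within each group.
R_1 = 21 (n_1 = 4)
R_2 = 34 (n_2 = 4)
R_3 = 36 (n_3 = 5)
Step 3: H = 12/(N(N+1)) * sum(R_i^2/n_i) - 3(N+1)
     = 12/(13*14) * (21^2/4 + 34^2/4 + 36^2/5) - 3*14
     = 0.065934 * 658.45 - 42
     = 1.414286.
Step 4: Ties present; correction factor C = 1 - 18/(13^3 - 13) = 0.991758. Corrected H = 1.414286 / 0.991758 = 1.426039.
Step 5: Under H0, H ~ chi^2(2); p-value = 0.490162.
Step 6: alpha = 0.05. fail to reject H0.

H = 1.4260, df = 2, p = 0.490162, fail to reject H0.


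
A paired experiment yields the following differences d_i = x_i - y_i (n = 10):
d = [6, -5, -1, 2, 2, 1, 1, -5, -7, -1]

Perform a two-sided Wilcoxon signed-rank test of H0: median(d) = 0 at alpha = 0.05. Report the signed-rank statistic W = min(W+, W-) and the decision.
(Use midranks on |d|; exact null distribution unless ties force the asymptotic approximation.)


Step 1: Drop any zero differences (none here) and take |d_i|.
|d| = [6, 5, 1, 2, 2, 1, 1, 5, 7, 1]
Step 2: Midrank |d_i| (ties get averaged ranks).
ranks: |6|->9, |5|->7.5, |1|->2.5, |2|->5.5, |2|->5.5, |1|->2.5, |1|->2.5, |5|->7.5, |7|->10, |1|->2.5
Step 3: Attach original signs; sum ranks with positive sign and with negative sign.
W+ = 9 + 5.5 + 5.5 + 2.5 + 2.5 = 25
W- = 7.5 + 2.5 + 7.5 + 10 + 2.5 = 30
(Check: W+ + W- = 55 should equal n(n+1)/2 = 55.)
Step 4: Test statistic W = min(W+, W-) = 25.
Step 5: Ties in |d|, so use the tie-corrected normal approximation.
        E[W] = n(n+1)/4 = 10*11/4 = 27.5.
        Tie groups: |d|=1 (t=4), |d|=2 (t=2), |d|=5 (t=2); sum(t^3 - t) = 72.
        Var[W] = n(n+1)(2n+1)/24 - sum(t^3-t)/48 = 2310/24 - 72/48 = 94.75.
        z = (W - E[W]) / sqrt(Var[W]) = (25 - 27.5) / 9.7340 = -0.2568.
        Two-sided p = 2*Phi(z) = 0.797308.
Step 6: alpha = 0.05. fail to reject H0.

W+ = 25, W- = 30, W = min = 25, p = 0.797308, fail to reject H0.


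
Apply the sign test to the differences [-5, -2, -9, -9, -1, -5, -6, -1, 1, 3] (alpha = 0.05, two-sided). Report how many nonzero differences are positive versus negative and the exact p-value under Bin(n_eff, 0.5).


Step 1: Discard zero differences. Original n = 10; n_eff = number of nonzero differences = 10.
Nonzero differences (with sign): -5, -2, -9, -9, -1, -5, -6, -1, +1, +3
Step 2: Count signs: positive = 2, negative = 8.
Step 3: Under H0: P(positive) = 0.5, so the number of positives S ~ Bin(10, 0.5).
Step 4: Two-sided exact p-value = sum of Bin(10,0.5) probabilities at or below the observed probability = 0.109375.
Step 5: alpha = 0.05. fail to reject H0.

n_eff = 10, pos = 2, neg = 8, p = 0.109375, fail to reject H0.


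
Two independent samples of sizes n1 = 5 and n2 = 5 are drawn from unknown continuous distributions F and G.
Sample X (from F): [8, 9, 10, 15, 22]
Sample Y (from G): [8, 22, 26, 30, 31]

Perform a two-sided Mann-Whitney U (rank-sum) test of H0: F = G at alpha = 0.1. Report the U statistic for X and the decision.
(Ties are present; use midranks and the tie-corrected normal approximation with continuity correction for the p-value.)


Step 1: Combine and sort all 10 observations; assign midranks.
sorted (value, group): (8,X), (8,Y), (9,X), (10,X), (15,X), (22,X), (22,Y), (26,Y), (30,Y), (31,Y)
ranks: 8->1.5, 8->1.5, 9->3, 10->4, 15->5, 22->6.5, 22->6.5, 26->8, 30->9, 31->10
Step 2: Rank sum for X: R1 = 1.5 + 3 + 4 + 5 + 6.5 = 20.
Step 3: U_X = R1 - n1(n1+1)/2 = 20 - 5*6/2 = 20 - 15 = 5.
       U_Y = n1*n2 - U_X = 25 - 5 = 20.
Step 4: Ties are present, so use the tie-corrected normal approximation (with continuity correction) for the p-value.
Step 5: p-value = 0.141238; compare to alpha = 0.1. fail to reject H0.

U_X = 5, p = 0.141238, fail to reject H0 at alpha = 0.1.


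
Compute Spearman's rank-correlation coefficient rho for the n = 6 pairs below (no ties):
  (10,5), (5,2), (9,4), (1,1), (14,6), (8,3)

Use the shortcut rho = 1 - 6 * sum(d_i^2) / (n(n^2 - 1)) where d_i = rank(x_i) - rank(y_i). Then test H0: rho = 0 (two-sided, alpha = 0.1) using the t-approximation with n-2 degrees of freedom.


Step 1: Rank x and y separately (midranks; no ties here).
rank(x): 10->5, 5->2, 9->4, 1->1, 14->6, 8->3
rank(y): 5->5, 2->2, 4->4, 1->1, 6->6, 3->3
Step 2: d_i = R_x(i) - R_y(i); compute d_i^2.
  (5-5)^2=0, (2-2)^2=0, (4-4)^2=0, (1-1)^2=0, (6-6)^2=0, (3-3)^2=0
sum(d^2) = 0.
Step 3: rho = 1 - 6*0 / (6*(6^2 - 1)) = 1 - 0/210 = 1.000000.
Step 5: Two-sided p-value from the t-distribution with 4 df = 0.000000.
Step 6: alpha = 0.1. reject H0.

rho = 1.0000, p = 0.000000, reject H0 at alpha = 0.1.


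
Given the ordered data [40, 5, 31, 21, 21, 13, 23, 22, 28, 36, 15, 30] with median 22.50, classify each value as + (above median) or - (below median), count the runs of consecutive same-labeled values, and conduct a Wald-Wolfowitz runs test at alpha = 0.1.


Step 1: Compute median = 22.50; label A = above, B = below.
Labels in order: ABABBBABAABA  (n_A = 6, n_B = 6)
Step 2: Count runs R = 9.
Step 3: Under H0 (random ordering), E[R] = 2*n_A*n_B/(n_A+n_B) + 1 = 2*6*6/12 + 1 = 7.0000.
        Var[R] = 2*n_A*n_B*(2*n_A*n_B - n_A - n_B) / ((n_A+n_B)^2 * (n_A+n_B-1)) = 4320/1584 = 2.7273.
        SD[R] = 1.6514.
Step 4: Continuity-corrected z = (R - 0.5 - E[R]) / SD[R] = (9 - 0.5 - 7.0000) / 1.6514 = 0.9083.
Step 5: Two-sided p-value via normal approximation = 2*(1 - Phi(|z|)) = 0.363722.
Step 6: alpha = 0.1. fail to reject H0.

R = 9, z = 0.9083, p = 0.363722, fail to reject H0.


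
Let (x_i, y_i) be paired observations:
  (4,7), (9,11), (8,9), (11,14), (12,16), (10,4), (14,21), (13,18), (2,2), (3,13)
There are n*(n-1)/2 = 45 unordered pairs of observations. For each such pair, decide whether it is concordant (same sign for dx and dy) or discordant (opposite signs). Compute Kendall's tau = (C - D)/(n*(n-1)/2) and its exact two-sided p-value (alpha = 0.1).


Step 1: Enumerate the 45 unordered pairs (i,j) with i<j and classify each by sign(x_j-x_i) * sign(y_j-y_i).
  (1,2):dx=+5,dy=+4->C; (1,3):dx=+4,dy=+2->C; (1,4):dx=+7,dy=+7->C; (1,5):dx=+8,dy=+9->C
  (1,6):dx=+6,dy=-3->D; (1,7):dx=+10,dy=+14->C; (1,8):dx=+9,dy=+11->C; (1,9):dx=-2,dy=-5->C
  (1,10):dx=-1,dy=+6->D; (2,3):dx=-1,dy=-2->C; (2,4):dx=+2,dy=+3->C; (2,5):dx=+3,dy=+5->C
  (2,6):dx=+1,dy=-7->D; (2,7):dx=+5,dy=+10->C; (2,8):dx=+4,dy=+7->C; (2,9):dx=-7,dy=-9->C
  (2,10):dx=-6,dy=+2->D; (3,4):dx=+3,dy=+5->C; (3,5):dx=+4,dy=+7->C; (3,6):dx=+2,dy=-5->D
  (3,7):dx=+6,dy=+12->C; (3,8):dx=+5,dy=+9->C; (3,9):dx=-6,dy=-7->C; (3,10):dx=-5,dy=+4->D
  (4,5):dx=+1,dy=+2->C; (4,6):dx=-1,dy=-10->C; (4,7):dx=+3,dy=+7->C; (4,8):dx=+2,dy=+4->C
  (4,9):dx=-9,dy=-12->C; (4,10):dx=-8,dy=-1->C; (5,6):dx=-2,dy=-12->C; (5,7):dx=+2,dy=+5->C
  (5,8):dx=+1,dy=+2->C; (5,9):dx=-10,dy=-14->C; (5,10):dx=-9,dy=-3->C; (6,7):dx=+4,dy=+17->C
  (6,8):dx=+3,dy=+14->C; (6,9):dx=-8,dy=-2->C; (6,10):dx=-7,dy=+9->D; (7,8):dx=-1,dy=-3->C
  (7,9):dx=-12,dy=-19->C; (7,10):dx=-11,dy=-8->C; (8,9):dx=-11,dy=-16->C; (8,10):dx=-10,dy=-5->C
  (9,10):dx=+1,dy=+11->C
Step 2: C = 38, D = 7, total pairs = 45.
Step 3: tau = (C - D)/(n(n-1)/2) = (38 - 7)/45 = 0.688889.
Step 4: Exact two-sided p-value (enumerate n! = 3628800 permutations of y under H0): p = 0.004687.
Step 5: alpha = 0.1. reject H0.

tau_b = 0.6889 (C=38, D=7), p = 0.004687, reject H0.


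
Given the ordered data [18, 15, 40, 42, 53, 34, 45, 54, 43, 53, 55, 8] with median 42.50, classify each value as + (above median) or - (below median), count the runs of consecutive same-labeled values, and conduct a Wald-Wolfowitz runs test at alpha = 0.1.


Step 1: Compute median = 42.50; label A = above, B = below.
Labels in order: BBBBABAAAAAB  (n_A = 6, n_B = 6)
Step 2: Count runs R = 5.
Step 3: Under H0 (random ordering), E[R] = 2*n_A*n_B/(n_A+n_B) + 1 = 2*6*6/12 + 1 = 7.0000.
        Var[R] = 2*n_A*n_B*(2*n_A*n_B - n_A - n_B) / ((n_A+n_B)^2 * (n_A+n_B-1)) = 4320/1584 = 2.7273.
        SD[R] = 1.6514.
Step 4: Continuity-corrected z = (R + 0.5 - E[R]) / SD[R] = (5 + 0.5 - 7.0000) / 1.6514 = -0.9083.
Step 5: Two-sided p-value via normal approximation = 2*(1 - Phi(|z|)) = 0.363722.
Step 6: alpha = 0.1. fail to reject H0.

R = 5, z = -0.9083, p = 0.363722, fail to reject H0.


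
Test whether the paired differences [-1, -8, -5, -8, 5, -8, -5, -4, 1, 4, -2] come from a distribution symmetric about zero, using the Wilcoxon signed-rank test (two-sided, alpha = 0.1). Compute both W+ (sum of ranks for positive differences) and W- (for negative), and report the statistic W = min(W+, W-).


Step 1: Drop any zero differences (none here) and take |d_i|.
|d| = [1, 8, 5, 8, 5, 8, 5, 4, 1, 4, 2]
Step 2: Midrank |d_i| (ties get averaged ranks).
ranks: |1|->1.5, |8|->10, |5|->7, |8|->10, |5|->7, |8|->10, |5|->7, |4|->4.5, |1|->1.5, |4|->4.5, |2|->3
Step 3: Attach original signs; sum ranks with positive sign and with negative sign.
W+ = 7 + 1.5 + 4.5 = 13
W- = 1.5 + 10 + 7 + 10 + 10 + 7 + 4.5 + 3 = 53
(Check: W+ + W- = 66 should equal n(n+1)/2 = 66.)
Step 4: Test statistic W = min(W+, W-) = 13.
Step 5: Ties in |d|, so use the tie-corrected normal approximation.
        E[W] = n(n+1)/4 = 11*12/4 = 33.
        Tie groups: |d|=1 (t=2), |d|=4 (t=2), |d|=5 (t=3), |d|=8 (t=3); sum(t^3 - t) = 60.
        Var[W] = n(n+1)(2n+1)/24 - sum(t^3-t)/48 = 3036/24 - 60/48 = 125.25.
        z = (W - E[W]) / sqrt(Var[W]) = (13 - 33) / 11.1915 = -1.7871.
        Two-sided p = 2*Phi(z) = 0.073926.
Step 6: alpha = 0.1. reject H0.

W+ = 13, W- = 53, W = min = 13, p = 0.073926, reject H0.


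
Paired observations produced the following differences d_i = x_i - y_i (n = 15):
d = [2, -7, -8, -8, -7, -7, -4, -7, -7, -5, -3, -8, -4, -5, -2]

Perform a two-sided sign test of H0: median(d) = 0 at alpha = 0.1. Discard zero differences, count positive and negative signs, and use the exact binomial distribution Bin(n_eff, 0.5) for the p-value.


Step 1: Discard zero differences. Original n = 15; n_eff = number of nonzero differences = 15.
Nonzero differences (with sign): +2, -7, -8, -8, -7, -7, -4, -7, -7, -5, -3, -8, -4, -5, -2
Step 2: Count signs: positive = 1, negative = 14.
Step 3: Under H0: P(positive) = 0.5, so the number of positives S ~ Bin(15, 0.5).
Step 4: Two-sided exact p-value = sum of Bin(15,0.5) probabilities at or below the observed probability = 0.000977.
Step 5: alpha = 0.1. reject H0.

n_eff = 15, pos = 1, neg = 14, p = 0.000977, reject H0.


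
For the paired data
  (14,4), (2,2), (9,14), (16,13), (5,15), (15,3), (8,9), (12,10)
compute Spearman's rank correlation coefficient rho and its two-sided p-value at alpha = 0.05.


Step 1: Rank x and y separately (midranks; no ties here).
rank(x): 14->6, 2->1, 9->4, 16->8, 5->2, 15->7, 8->3, 12->5
rank(y): 4->3, 2->1, 14->7, 13->6, 15->8, 3->2, 9->4, 10->5
Step 2: d_i = R_x(i) - R_y(i); compute d_i^2.
  (6-3)^2=9, (1-1)^2=0, (4-7)^2=9, (8-6)^2=4, (2-8)^2=36, (7-2)^2=25, (3-4)^2=1, (5-5)^2=0
sum(d^2) = 84.
Step 3: rho = 1 - 6*84 / (8*(8^2 - 1)) = 1 - 504/504 = 0.000000.
Step 4: Under H0, t = rho * sqrt((n-2)/(1-rho^2)) = 0.0000 ~ t(6).
Step 5: Two-sided p-value from the t-distribution with 6 df = 1.000000.
Step 6: alpha = 0.05. fail to reject H0.

rho = 0.0000, p = 1.000000, fail to reject H0 at alpha = 0.05.


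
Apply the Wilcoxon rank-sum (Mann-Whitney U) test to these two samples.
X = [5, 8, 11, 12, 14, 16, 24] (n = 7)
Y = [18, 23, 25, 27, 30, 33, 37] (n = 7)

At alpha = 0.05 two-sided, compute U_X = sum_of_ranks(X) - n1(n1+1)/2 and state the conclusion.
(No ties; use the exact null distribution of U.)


Step 1: Combine and sort all 14 observations; assign midranks.
sorted (value, group): (5,X), (8,X), (11,X), (12,X), (14,X), (16,X), (18,Y), (23,Y), (24,X), (25,Y), (27,Y), (30,Y), (33,Y), (37,Y)
ranks: 5->1, 8->2, 11->3, 12->4, 14->5, 16->6, 18->7, 23->8, 24->9, 25->10, 27->11, 30->12, 33->13, 37->14
Step 2: Rank sum for X: R1 = 1 + 2 + 3 + 4 + 5 + 6 + 9 = 30.
Step 3: U_X = R1 - n1(n1+1)/2 = 30 - 7*8/2 = 30 - 28 = 2.
       U_Y = n1*n2 - U_X = 49 - 2 = 47.
Step 4: No ties, so the exact null distribution of U (based on enumerating the C(14,7) = 3432 equally likely rank assignments) gives the two-sided p-value.
Step 5: p-value = 0.002331; compare to alpha = 0.05. reject H0.

U_X = 2, p = 0.002331, reject H0 at alpha = 0.05.


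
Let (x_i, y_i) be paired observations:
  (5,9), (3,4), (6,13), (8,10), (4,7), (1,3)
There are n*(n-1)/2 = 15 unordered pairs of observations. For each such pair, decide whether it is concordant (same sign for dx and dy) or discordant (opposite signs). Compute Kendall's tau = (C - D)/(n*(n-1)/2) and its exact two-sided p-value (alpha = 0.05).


Step 1: Enumerate the 15 unordered pairs (i,j) with i<j and classify each by sign(x_j-x_i) * sign(y_j-y_i).
  (1,2):dx=-2,dy=-5->C; (1,3):dx=+1,dy=+4->C; (1,4):dx=+3,dy=+1->C; (1,5):dx=-1,dy=-2->C
  (1,6):dx=-4,dy=-6->C; (2,3):dx=+3,dy=+9->C; (2,4):dx=+5,dy=+6->C; (2,5):dx=+1,dy=+3->C
  (2,6):dx=-2,dy=-1->C; (3,4):dx=+2,dy=-3->D; (3,5):dx=-2,dy=-6->C; (3,6):dx=-5,dy=-10->C
  (4,5):dx=-4,dy=-3->C; (4,6):dx=-7,dy=-7->C; (5,6):dx=-3,dy=-4->C
Step 2: C = 14, D = 1, total pairs = 15.
Step 3: tau = (C - D)/(n(n-1)/2) = (14 - 1)/15 = 0.866667.
Step 4: Exact two-sided p-value (enumerate n! = 720 permutations of y under H0): p = 0.016667.
Step 5: alpha = 0.05. reject H0.

tau_b = 0.8667 (C=14, D=1), p = 0.016667, reject H0.


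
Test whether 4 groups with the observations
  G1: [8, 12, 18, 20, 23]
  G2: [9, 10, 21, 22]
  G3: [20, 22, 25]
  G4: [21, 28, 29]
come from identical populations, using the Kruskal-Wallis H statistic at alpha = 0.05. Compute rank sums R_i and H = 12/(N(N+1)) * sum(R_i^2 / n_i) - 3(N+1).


Step 1: Combine all N = 15 observations and assign midranks.
sorted (value, group, rank): (8,G1,1), (9,G2,2), (10,G2,3), (12,G1,4), (18,G1,5), (20,G1,6.5), (20,G3,6.5), (21,G2,8.5), (21,G4,8.5), (22,G2,10.5), (22,G3,10.5), (23,G1,12), (25,G3,13), (28,G4,14), (29,G4,15)
Step 2: Sum ranks within each group.
R_1 = 28.5 (n_1 = 5)
R_2 = 24 (n_2 = 4)
R_3 = 30 (n_3 = 3)
R_4 = 37.5 (n_4 = 3)
Step 3: H = 12/(N(N+1)) * sum(R_i^2/n_i) - 3(N+1)
     = 12/(15*16) * (28.5^2/5 + 24^2/4 + 30^2/3 + 37.5^2/3) - 3*16
     = 0.050000 * 1075.2 - 48
     = 5.760000.
Step 4: Ties present; correction factor C = 1 - 18/(15^3 - 15) = 0.994643. Corrected H = 5.760000 / 0.994643 = 5.791023.
Step 5: Under H0, H ~ chi^2(3); p-value = 0.122232.
Step 6: alpha = 0.05. fail to reject H0.

H = 5.7910, df = 3, p = 0.122232, fail to reject H0.


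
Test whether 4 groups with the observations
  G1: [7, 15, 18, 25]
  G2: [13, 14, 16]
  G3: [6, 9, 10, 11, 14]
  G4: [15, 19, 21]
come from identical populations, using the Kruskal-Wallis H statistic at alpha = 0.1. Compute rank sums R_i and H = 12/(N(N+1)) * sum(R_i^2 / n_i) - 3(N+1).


Step 1: Combine all N = 15 observations and assign midranks.
sorted (value, group, rank): (6,G3,1), (7,G1,2), (9,G3,3), (10,G3,4), (11,G3,5), (13,G2,6), (14,G2,7.5), (14,G3,7.5), (15,G1,9.5), (15,G4,9.5), (16,G2,11), (18,G1,12), (19,G4,13), (21,G4,14), (25,G1,15)
Step 2: Sum ranks within each group.
R_1 = 38.5 (n_1 = 4)
R_2 = 24.5 (n_2 = 3)
R_3 = 20.5 (n_3 = 5)
R_4 = 36.5 (n_4 = 3)
Step 3: H = 12/(N(N+1)) * sum(R_i^2/n_i) - 3(N+1)
     = 12/(15*16) * (38.5^2/4 + 24.5^2/3 + 20.5^2/5 + 36.5^2/3) - 3*16
     = 0.050000 * 1098.78 - 48
     = 6.938958.
Step 4: Ties present; correction factor C = 1 - 12/(15^3 - 15) = 0.996429. Corrected H = 6.938958 / 0.996429 = 6.963829.
Step 5: Under H0, H ~ chi^2(3); p-value = 0.073060.
Step 6: alpha = 0.1. reject H0.

H = 6.9638, df = 3, p = 0.073060, reject H0.


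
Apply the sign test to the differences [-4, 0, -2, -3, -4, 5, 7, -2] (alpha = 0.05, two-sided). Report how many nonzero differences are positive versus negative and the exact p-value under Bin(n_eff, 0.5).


Step 1: Discard zero differences. Original n = 8; n_eff = number of nonzero differences = 7.
Nonzero differences (with sign): -4, -2, -3, -4, +5, +7, -2
Step 2: Count signs: positive = 2, negative = 5.
Step 3: Under H0: P(positive) = 0.5, so the number of positives S ~ Bin(7, 0.5).
Step 4: Two-sided exact p-value = sum of Bin(7,0.5) probabilities at or below the observed probability = 0.453125.
Step 5: alpha = 0.05. fail to reject H0.

n_eff = 7, pos = 2, neg = 5, p = 0.453125, fail to reject H0.
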